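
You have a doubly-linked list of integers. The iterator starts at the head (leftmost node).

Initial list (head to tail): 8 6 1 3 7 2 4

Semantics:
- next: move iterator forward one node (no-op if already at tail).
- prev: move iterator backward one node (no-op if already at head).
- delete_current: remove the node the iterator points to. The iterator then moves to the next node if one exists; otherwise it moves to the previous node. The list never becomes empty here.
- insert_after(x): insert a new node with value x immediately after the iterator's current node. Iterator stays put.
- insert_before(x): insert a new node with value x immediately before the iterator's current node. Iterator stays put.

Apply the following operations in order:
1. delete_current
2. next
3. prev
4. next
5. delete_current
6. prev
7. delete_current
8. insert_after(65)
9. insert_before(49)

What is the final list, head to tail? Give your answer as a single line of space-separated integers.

After 1 (delete_current): list=[6, 1, 3, 7, 2, 4] cursor@6
After 2 (next): list=[6, 1, 3, 7, 2, 4] cursor@1
After 3 (prev): list=[6, 1, 3, 7, 2, 4] cursor@6
After 4 (next): list=[6, 1, 3, 7, 2, 4] cursor@1
After 5 (delete_current): list=[6, 3, 7, 2, 4] cursor@3
After 6 (prev): list=[6, 3, 7, 2, 4] cursor@6
After 7 (delete_current): list=[3, 7, 2, 4] cursor@3
After 8 (insert_after(65)): list=[3, 65, 7, 2, 4] cursor@3
After 9 (insert_before(49)): list=[49, 3, 65, 7, 2, 4] cursor@3

Answer: 49 3 65 7 2 4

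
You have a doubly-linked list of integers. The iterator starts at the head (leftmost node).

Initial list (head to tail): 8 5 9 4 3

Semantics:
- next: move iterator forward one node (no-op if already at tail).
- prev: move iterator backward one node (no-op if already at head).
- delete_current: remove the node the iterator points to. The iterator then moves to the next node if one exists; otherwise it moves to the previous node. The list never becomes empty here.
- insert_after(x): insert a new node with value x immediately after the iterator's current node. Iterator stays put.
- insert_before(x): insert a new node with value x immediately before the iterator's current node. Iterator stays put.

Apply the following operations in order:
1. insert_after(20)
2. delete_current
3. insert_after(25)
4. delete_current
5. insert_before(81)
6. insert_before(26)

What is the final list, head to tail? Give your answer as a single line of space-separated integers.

After 1 (insert_after(20)): list=[8, 20, 5, 9, 4, 3] cursor@8
After 2 (delete_current): list=[20, 5, 9, 4, 3] cursor@20
After 3 (insert_after(25)): list=[20, 25, 5, 9, 4, 3] cursor@20
After 4 (delete_current): list=[25, 5, 9, 4, 3] cursor@25
After 5 (insert_before(81)): list=[81, 25, 5, 9, 4, 3] cursor@25
After 6 (insert_before(26)): list=[81, 26, 25, 5, 9, 4, 3] cursor@25

Answer: 81 26 25 5 9 4 3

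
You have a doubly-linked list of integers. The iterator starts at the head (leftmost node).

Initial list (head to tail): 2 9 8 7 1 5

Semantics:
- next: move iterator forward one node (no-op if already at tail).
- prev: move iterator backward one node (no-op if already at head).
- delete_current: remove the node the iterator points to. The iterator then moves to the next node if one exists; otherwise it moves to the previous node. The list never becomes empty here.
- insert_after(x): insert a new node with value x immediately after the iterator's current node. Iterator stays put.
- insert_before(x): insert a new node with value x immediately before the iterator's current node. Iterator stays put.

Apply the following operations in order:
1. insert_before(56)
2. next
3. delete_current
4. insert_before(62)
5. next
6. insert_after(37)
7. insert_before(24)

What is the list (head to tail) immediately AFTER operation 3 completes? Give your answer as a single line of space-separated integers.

After 1 (insert_before(56)): list=[56, 2, 9, 8, 7, 1, 5] cursor@2
After 2 (next): list=[56, 2, 9, 8, 7, 1, 5] cursor@9
After 3 (delete_current): list=[56, 2, 8, 7, 1, 5] cursor@8

Answer: 56 2 8 7 1 5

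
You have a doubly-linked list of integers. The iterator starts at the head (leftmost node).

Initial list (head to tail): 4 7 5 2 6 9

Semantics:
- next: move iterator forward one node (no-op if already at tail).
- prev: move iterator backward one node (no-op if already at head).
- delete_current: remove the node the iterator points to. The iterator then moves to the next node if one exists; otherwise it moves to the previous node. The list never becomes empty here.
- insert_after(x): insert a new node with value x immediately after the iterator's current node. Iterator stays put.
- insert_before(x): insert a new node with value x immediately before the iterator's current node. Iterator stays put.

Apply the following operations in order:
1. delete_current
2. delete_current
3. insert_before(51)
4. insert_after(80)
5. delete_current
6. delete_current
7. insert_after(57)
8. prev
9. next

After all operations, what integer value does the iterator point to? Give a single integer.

Answer: 2

Derivation:
After 1 (delete_current): list=[7, 5, 2, 6, 9] cursor@7
After 2 (delete_current): list=[5, 2, 6, 9] cursor@5
After 3 (insert_before(51)): list=[51, 5, 2, 6, 9] cursor@5
After 4 (insert_after(80)): list=[51, 5, 80, 2, 6, 9] cursor@5
After 5 (delete_current): list=[51, 80, 2, 6, 9] cursor@80
After 6 (delete_current): list=[51, 2, 6, 9] cursor@2
After 7 (insert_after(57)): list=[51, 2, 57, 6, 9] cursor@2
After 8 (prev): list=[51, 2, 57, 6, 9] cursor@51
After 9 (next): list=[51, 2, 57, 6, 9] cursor@2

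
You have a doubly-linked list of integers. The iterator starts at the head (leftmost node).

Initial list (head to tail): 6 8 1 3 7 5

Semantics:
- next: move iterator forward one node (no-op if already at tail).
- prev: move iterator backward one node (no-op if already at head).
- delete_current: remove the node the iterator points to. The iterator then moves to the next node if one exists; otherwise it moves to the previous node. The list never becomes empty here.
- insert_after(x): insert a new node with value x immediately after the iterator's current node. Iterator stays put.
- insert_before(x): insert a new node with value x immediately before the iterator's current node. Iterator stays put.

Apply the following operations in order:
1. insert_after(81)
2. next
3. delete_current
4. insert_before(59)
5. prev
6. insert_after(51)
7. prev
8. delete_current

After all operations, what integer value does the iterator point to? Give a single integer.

After 1 (insert_after(81)): list=[6, 81, 8, 1, 3, 7, 5] cursor@6
After 2 (next): list=[6, 81, 8, 1, 3, 7, 5] cursor@81
After 3 (delete_current): list=[6, 8, 1, 3, 7, 5] cursor@8
After 4 (insert_before(59)): list=[6, 59, 8, 1, 3, 7, 5] cursor@8
After 5 (prev): list=[6, 59, 8, 1, 3, 7, 5] cursor@59
After 6 (insert_after(51)): list=[6, 59, 51, 8, 1, 3, 7, 5] cursor@59
After 7 (prev): list=[6, 59, 51, 8, 1, 3, 7, 5] cursor@6
After 8 (delete_current): list=[59, 51, 8, 1, 3, 7, 5] cursor@59

Answer: 59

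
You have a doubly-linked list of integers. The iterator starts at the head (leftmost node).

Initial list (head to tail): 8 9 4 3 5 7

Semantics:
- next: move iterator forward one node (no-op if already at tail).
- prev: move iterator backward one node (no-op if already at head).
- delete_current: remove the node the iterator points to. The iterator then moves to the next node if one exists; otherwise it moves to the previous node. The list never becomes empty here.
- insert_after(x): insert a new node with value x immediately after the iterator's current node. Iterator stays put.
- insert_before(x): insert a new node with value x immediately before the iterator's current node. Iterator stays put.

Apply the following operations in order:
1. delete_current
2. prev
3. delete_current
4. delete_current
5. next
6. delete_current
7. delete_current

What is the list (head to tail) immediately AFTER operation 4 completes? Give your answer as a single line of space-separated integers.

Answer: 3 5 7

Derivation:
After 1 (delete_current): list=[9, 4, 3, 5, 7] cursor@9
After 2 (prev): list=[9, 4, 3, 5, 7] cursor@9
After 3 (delete_current): list=[4, 3, 5, 7] cursor@4
After 4 (delete_current): list=[3, 5, 7] cursor@3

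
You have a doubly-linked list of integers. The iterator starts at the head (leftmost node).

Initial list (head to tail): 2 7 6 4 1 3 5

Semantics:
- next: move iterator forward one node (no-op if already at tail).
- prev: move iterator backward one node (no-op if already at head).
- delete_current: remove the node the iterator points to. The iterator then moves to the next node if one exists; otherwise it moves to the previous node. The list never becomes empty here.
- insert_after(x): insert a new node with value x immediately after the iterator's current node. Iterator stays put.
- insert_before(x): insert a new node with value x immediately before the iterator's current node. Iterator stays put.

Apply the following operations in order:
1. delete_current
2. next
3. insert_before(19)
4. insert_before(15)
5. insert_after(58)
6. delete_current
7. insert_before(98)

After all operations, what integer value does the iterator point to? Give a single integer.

Answer: 58

Derivation:
After 1 (delete_current): list=[7, 6, 4, 1, 3, 5] cursor@7
After 2 (next): list=[7, 6, 4, 1, 3, 5] cursor@6
After 3 (insert_before(19)): list=[7, 19, 6, 4, 1, 3, 5] cursor@6
After 4 (insert_before(15)): list=[7, 19, 15, 6, 4, 1, 3, 5] cursor@6
After 5 (insert_after(58)): list=[7, 19, 15, 6, 58, 4, 1, 3, 5] cursor@6
After 6 (delete_current): list=[7, 19, 15, 58, 4, 1, 3, 5] cursor@58
After 7 (insert_before(98)): list=[7, 19, 15, 98, 58, 4, 1, 3, 5] cursor@58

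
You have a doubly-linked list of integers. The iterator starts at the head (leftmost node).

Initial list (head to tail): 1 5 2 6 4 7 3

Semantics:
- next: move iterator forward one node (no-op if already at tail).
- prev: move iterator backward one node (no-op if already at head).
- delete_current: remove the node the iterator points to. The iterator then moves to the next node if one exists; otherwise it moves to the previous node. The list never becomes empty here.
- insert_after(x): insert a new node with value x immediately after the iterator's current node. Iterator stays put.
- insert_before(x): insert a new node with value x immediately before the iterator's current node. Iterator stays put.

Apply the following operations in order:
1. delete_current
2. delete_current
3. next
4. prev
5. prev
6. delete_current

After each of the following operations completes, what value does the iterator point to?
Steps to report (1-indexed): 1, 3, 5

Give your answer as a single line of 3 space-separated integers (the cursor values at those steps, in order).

Answer: 5 6 2

Derivation:
After 1 (delete_current): list=[5, 2, 6, 4, 7, 3] cursor@5
After 2 (delete_current): list=[2, 6, 4, 7, 3] cursor@2
After 3 (next): list=[2, 6, 4, 7, 3] cursor@6
After 4 (prev): list=[2, 6, 4, 7, 3] cursor@2
After 5 (prev): list=[2, 6, 4, 7, 3] cursor@2
After 6 (delete_current): list=[6, 4, 7, 3] cursor@6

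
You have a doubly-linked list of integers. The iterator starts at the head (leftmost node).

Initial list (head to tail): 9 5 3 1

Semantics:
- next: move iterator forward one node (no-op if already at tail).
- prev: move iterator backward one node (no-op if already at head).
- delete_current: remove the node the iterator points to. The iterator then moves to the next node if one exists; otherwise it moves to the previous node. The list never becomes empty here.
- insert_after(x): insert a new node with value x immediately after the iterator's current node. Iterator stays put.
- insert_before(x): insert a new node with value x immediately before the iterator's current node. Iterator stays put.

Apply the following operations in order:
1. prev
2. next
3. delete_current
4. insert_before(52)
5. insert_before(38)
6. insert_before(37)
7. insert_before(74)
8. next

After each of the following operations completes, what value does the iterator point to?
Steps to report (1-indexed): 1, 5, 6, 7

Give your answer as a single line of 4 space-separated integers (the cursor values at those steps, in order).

After 1 (prev): list=[9, 5, 3, 1] cursor@9
After 2 (next): list=[9, 5, 3, 1] cursor@5
After 3 (delete_current): list=[9, 3, 1] cursor@3
After 4 (insert_before(52)): list=[9, 52, 3, 1] cursor@3
After 5 (insert_before(38)): list=[9, 52, 38, 3, 1] cursor@3
After 6 (insert_before(37)): list=[9, 52, 38, 37, 3, 1] cursor@3
After 7 (insert_before(74)): list=[9, 52, 38, 37, 74, 3, 1] cursor@3
After 8 (next): list=[9, 52, 38, 37, 74, 3, 1] cursor@1

Answer: 9 3 3 3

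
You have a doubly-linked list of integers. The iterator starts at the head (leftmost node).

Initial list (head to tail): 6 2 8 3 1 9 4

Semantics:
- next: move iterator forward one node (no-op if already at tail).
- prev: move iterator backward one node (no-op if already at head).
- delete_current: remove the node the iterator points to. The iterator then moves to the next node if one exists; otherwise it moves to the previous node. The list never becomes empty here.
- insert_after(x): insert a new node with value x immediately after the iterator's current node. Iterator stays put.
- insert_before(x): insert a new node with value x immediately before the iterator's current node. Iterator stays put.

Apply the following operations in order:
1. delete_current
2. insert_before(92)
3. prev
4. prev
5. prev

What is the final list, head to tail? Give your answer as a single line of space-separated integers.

Answer: 92 2 8 3 1 9 4

Derivation:
After 1 (delete_current): list=[2, 8, 3, 1, 9, 4] cursor@2
After 2 (insert_before(92)): list=[92, 2, 8, 3, 1, 9, 4] cursor@2
After 3 (prev): list=[92, 2, 8, 3, 1, 9, 4] cursor@92
After 4 (prev): list=[92, 2, 8, 3, 1, 9, 4] cursor@92
After 5 (prev): list=[92, 2, 8, 3, 1, 9, 4] cursor@92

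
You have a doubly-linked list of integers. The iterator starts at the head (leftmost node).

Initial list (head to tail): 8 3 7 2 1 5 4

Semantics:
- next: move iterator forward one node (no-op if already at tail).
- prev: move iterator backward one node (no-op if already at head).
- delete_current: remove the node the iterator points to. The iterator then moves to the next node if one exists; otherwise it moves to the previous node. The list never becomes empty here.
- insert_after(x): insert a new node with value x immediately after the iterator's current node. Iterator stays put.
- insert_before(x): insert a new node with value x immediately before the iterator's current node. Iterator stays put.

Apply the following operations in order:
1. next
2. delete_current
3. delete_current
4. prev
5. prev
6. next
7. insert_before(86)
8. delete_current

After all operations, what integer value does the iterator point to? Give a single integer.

After 1 (next): list=[8, 3, 7, 2, 1, 5, 4] cursor@3
After 2 (delete_current): list=[8, 7, 2, 1, 5, 4] cursor@7
After 3 (delete_current): list=[8, 2, 1, 5, 4] cursor@2
After 4 (prev): list=[8, 2, 1, 5, 4] cursor@8
After 5 (prev): list=[8, 2, 1, 5, 4] cursor@8
After 6 (next): list=[8, 2, 1, 5, 4] cursor@2
After 7 (insert_before(86)): list=[8, 86, 2, 1, 5, 4] cursor@2
After 8 (delete_current): list=[8, 86, 1, 5, 4] cursor@1

Answer: 1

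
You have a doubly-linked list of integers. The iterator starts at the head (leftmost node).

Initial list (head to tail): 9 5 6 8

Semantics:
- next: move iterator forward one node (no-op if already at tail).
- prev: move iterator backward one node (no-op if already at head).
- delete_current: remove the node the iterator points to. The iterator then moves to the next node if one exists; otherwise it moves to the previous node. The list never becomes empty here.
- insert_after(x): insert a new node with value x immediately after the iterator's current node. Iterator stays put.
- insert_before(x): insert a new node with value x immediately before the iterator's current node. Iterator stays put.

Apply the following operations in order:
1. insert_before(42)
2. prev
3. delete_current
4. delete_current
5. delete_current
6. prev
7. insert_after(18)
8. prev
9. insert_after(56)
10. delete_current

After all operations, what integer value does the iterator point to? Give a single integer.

After 1 (insert_before(42)): list=[42, 9, 5, 6, 8] cursor@9
After 2 (prev): list=[42, 9, 5, 6, 8] cursor@42
After 3 (delete_current): list=[9, 5, 6, 8] cursor@9
After 4 (delete_current): list=[5, 6, 8] cursor@5
After 5 (delete_current): list=[6, 8] cursor@6
After 6 (prev): list=[6, 8] cursor@6
After 7 (insert_after(18)): list=[6, 18, 8] cursor@6
After 8 (prev): list=[6, 18, 8] cursor@6
After 9 (insert_after(56)): list=[6, 56, 18, 8] cursor@6
After 10 (delete_current): list=[56, 18, 8] cursor@56

Answer: 56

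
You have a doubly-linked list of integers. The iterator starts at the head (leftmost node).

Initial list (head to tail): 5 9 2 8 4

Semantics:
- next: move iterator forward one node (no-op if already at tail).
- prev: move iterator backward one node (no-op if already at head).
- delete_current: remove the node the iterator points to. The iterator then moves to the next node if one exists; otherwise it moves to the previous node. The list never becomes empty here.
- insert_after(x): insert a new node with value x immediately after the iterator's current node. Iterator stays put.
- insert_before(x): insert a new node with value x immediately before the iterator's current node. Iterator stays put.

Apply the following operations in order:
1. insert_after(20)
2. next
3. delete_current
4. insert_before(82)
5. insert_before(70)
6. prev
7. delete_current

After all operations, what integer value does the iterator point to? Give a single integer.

Answer: 9

Derivation:
After 1 (insert_after(20)): list=[5, 20, 9, 2, 8, 4] cursor@5
After 2 (next): list=[5, 20, 9, 2, 8, 4] cursor@20
After 3 (delete_current): list=[5, 9, 2, 8, 4] cursor@9
After 4 (insert_before(82)): list=[5, 82, 9, 2, 8, 4] cursor@9
After 5 (insert_before(70)): list=[5, 82, 70, 9, 2, 8, 4] cursor@9
After 6 (prev): list=[5, 82, 70, 9, 2, 8, 4] cursor@70
After 7 (delete_current): list=[5, 82, 9, 2, 8, 4] cursor@9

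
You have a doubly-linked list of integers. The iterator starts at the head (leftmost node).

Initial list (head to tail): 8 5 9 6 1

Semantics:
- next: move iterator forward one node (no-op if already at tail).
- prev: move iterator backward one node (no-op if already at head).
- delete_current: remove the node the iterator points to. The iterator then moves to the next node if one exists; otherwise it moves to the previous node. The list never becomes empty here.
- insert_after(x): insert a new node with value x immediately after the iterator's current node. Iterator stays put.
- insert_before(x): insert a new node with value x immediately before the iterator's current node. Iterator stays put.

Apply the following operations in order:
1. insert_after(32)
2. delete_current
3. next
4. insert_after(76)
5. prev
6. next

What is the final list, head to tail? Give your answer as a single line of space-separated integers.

Answer: 32 5 76 9 6 1

Derivation:
After 1 (insert_after(32)): list=[8, 32, 5, 9, 6, 1] cursor@8
After 2 (delete_current): list=[32, 5, 9, 6, 1] cursor@32
After 3 (next): list=[32, 5, 9, 6, 1] cursor@5
After 4 (insert_after(76)): list=[32, 5, 76, 9, 6, 1] cursor@5
After 5 (prev): list=[32, 5, 76, 9, 6, 1] cursor@32
After 6 (next): list=[32, 5, 76, 9, 6, 1] cursor@5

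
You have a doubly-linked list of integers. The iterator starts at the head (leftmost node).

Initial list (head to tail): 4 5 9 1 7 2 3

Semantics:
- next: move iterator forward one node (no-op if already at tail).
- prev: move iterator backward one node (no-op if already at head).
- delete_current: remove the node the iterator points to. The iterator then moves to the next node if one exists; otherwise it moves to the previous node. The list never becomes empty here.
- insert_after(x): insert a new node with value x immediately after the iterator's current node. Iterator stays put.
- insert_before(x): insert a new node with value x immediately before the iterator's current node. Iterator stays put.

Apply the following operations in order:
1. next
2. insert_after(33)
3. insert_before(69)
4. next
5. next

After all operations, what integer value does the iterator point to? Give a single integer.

Answer: 9

Derivation:
After 1 (next): list=[4, 5, 9, 1, 7, 2, 3] cursor@5
After 2 (insert_after(33)): list=[4, 5, 33, 9, 1, 7, 2, 3] cursor@5
After 3 (insert_before(69)): list=[4, 69, 5, 33, 9, 1, 7, 2, 3] cursor@5
After 4 (next): list=[4, 69, 5, 33, 9, 1, 7, 2, 3] cursor@33
After 5 (next): list=[4, 69, 5, 33, 9, 1, 7, 2, 3] cursor@9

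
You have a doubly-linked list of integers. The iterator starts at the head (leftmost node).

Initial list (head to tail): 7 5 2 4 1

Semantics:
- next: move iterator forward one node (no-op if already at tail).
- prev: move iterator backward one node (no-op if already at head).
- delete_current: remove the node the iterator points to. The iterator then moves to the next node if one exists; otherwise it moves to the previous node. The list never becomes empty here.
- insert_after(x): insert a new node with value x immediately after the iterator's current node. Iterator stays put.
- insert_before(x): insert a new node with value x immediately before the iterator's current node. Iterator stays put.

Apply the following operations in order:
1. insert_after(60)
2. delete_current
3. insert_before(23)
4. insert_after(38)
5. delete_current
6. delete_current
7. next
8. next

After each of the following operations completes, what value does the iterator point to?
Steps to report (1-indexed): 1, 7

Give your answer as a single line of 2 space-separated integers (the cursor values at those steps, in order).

Answer: 7 2

Derivation:
After 1 (insert_after(60)): list=[7, 60, 5, 2, 4, 1] cursor@7
After 2 (delete_current): list=[60, 5, 2, 4, 1] cursor@60
After 3 (insert_before(23)): list=[23, 60, 5, 2, 4, 1] cursor@60
After 4 (insert_after(38)): list=[23, 60, 38, 5, 2, 4, 1] cursor@60
After 5 (delete_current): list=[23, 38, 5, 2, 4, 1] cursor@38
After 6 (delete_current): list=[23, 5, 2, 4, 1] cursor@5
After 7 (next): list=[23, 5, 2, 4, 1] cursor@2
After 8 (next): list=[23, 5, 2, 4, 1] cursor@4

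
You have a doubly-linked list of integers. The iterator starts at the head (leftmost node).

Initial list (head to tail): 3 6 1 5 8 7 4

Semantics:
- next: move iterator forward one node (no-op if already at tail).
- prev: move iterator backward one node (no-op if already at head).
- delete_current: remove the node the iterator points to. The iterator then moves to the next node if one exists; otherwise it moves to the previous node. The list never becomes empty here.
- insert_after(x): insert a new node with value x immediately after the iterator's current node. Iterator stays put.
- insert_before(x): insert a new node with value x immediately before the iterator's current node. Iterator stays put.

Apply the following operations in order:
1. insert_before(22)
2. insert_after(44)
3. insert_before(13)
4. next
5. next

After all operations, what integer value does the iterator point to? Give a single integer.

After 1 (insert_before(22)): list=[22, 3, 6, 1, 5, 8, 7, 4] cursor@3
After 2 (insert_after(44)): list=[22, 3, 44, 6, 1, 5, 8, 7, 4] cursor@3
After 3 (insert_before(13)): list=[22, 13, 3, 44, 6, 1, 5, 8, 7, 4] cursor@3
After 4 (next): list=[22, 13, 3, 44, 6, 1, 5, 8, 7, 4] cursor@44
After 5 (next): list=[22, 13, 3, 44, 6, 1, 5, 8, 7, 4] cursor@6

Answer: 6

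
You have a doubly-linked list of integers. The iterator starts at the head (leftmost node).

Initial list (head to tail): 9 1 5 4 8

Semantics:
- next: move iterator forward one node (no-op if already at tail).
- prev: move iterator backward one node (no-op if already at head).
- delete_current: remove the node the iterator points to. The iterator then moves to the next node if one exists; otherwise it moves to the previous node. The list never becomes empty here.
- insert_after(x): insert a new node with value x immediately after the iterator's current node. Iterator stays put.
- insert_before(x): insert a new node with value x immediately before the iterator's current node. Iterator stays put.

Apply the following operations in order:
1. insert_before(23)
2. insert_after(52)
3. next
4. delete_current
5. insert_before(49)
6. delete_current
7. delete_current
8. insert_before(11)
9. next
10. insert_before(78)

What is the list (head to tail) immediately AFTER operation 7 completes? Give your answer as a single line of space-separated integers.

After 1 (insert_before(23)): list=[23, 9, 1, 5, 4, 8] cursor@9
After 2 (insert_after(52)): list=[23, 9, 52, 1, 5, 4, 8] cursor@9
After 3 (next): list=[23, 9, 52, 1, 5, 4, 8] cursor@52
After 4 (delete_current): list=[23, 9, 1, 5, 4, 8] cursor@1
After 5 (insert_before(49)): list=[23, 9, 49, 1, 5, 4, 8] cursor@1
After 6 (delete_current): list=[23, 9, 49, 5, 4, 8] cursor@5
After 7 (delete_current): list=[23, 9, 49, 4, 8] cursor@4

Answer: 23 9 49 4 8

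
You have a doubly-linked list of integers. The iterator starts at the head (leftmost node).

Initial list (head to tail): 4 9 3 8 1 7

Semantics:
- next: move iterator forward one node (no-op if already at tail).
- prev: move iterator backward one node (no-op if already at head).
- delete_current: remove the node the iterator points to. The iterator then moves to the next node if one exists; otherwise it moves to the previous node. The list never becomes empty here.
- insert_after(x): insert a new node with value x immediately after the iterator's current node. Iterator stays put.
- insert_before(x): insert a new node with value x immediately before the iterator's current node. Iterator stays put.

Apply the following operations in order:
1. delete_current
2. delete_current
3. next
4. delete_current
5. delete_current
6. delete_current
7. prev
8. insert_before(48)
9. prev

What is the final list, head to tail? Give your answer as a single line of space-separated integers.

Answer: 48 3

Derivation:
After 1 (delete_current): list=[9, 3, 8, 1, 7] cursor@9
After 2 (delete_current): list=[3, 8, 1, 7] cursor@3
After 3 (next): list=[3, 8, 1, 7] cursor@8
After 4 (delete_current): list=[3, 1, 7] cursor@1
After 5 (delete_current): list=[3, 7] cursor@7
After 6 (delete_current): list=[3] cursor@3
After 7 (prev): list=[3] cursor@3
After 8 (insert_before(48)): list=[48, 3] cursor@3
After 9 (prev): list=[48, 3] cursor@48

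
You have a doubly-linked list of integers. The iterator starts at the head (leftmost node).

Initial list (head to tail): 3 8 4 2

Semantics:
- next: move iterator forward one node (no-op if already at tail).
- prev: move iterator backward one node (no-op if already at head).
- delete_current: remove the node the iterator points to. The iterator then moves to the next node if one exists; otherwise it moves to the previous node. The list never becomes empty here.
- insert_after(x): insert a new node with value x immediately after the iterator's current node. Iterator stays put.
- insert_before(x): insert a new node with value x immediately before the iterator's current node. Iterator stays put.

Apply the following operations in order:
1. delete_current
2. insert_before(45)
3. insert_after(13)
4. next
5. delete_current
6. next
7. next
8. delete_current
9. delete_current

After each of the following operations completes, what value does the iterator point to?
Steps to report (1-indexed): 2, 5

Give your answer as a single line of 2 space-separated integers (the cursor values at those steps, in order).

After 1 (delete_current): list=[8, 4, 2] cursor@8
After 2 (insert_before(45)): list=[45, 8, 4, 2] cursor@8
After 3 (insert_after(13)): list=[45, 8, 13, 4, 2] cursor@8
After 4 (next): list=[45, 8, 13, 4, 2] cursor@13
After 5 (delete_current): list=[45, 8, 4, 2] cursor@4
After 6 (next): list=[45, 8, 4, 2] cursor@2
After 7 (next): list=[45, 8, 4, 2] cursor@2
After 8 (delete_current): list=[45, 8, 4] cursor@4
After 9 (delete_current): list=[45, 8] cursor@8

Answer: 8 4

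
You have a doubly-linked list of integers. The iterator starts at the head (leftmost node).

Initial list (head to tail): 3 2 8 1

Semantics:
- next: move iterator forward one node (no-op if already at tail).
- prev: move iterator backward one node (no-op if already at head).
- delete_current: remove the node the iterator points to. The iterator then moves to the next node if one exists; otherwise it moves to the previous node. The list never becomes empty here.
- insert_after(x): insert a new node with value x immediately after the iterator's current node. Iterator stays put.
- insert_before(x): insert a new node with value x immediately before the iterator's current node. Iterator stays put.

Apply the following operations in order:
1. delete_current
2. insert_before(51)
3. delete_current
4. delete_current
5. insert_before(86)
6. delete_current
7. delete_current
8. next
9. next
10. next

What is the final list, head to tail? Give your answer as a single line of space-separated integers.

Answer: 51

Derivation:
After 1 (delete_current): list=[2, 8, 1] cursor@2
After 2 (insert_before(51)): list=[51, 2, 8, 1] cursor@2
After 3 (delete_current): list=[51, 8, 1] cursor@8
After 4 (delete_current): list=[51, 1] cursor@1
After 5 (insert_before(86)): list=[51, 86, 1] cursor@1
After 6 (delete_current): list=[51, 86] cursor@86
After 7 (delete_current): list=[51] cursor@51
After 8 (next): list=[51] cursor@51
After 9 (next): list=[51] cursor@51
After 10 (next): list=[51] cursor@51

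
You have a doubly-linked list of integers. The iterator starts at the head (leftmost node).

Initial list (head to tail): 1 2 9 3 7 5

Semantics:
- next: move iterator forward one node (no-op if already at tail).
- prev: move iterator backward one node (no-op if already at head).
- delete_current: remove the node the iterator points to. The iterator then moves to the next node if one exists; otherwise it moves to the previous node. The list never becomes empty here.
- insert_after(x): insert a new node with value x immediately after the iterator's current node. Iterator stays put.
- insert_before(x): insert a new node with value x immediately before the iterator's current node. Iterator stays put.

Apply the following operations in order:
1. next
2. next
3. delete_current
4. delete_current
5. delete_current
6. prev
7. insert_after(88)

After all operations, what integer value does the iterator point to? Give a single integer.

After 1 (next): list=[1, 2, 9, 3, 7, 5] cursor@2
After 2 (next): list=[1, 2, 9, 3, 7, 5] cursor@9
After 3 (delete_current): list=[1, 2, 3, 7, 5] cursor@3
After 4 (delete_current): list=[1, 2, 7, 5] cursor@7
After 5 (delete_current): list=[1, 2, 5] cursor@5
After 6 (prev): list=[1, 2, 5] cursor@2
After 7 (insert_after(88)): list=[1, 2, 88, 5] cursor@2

Answer: 2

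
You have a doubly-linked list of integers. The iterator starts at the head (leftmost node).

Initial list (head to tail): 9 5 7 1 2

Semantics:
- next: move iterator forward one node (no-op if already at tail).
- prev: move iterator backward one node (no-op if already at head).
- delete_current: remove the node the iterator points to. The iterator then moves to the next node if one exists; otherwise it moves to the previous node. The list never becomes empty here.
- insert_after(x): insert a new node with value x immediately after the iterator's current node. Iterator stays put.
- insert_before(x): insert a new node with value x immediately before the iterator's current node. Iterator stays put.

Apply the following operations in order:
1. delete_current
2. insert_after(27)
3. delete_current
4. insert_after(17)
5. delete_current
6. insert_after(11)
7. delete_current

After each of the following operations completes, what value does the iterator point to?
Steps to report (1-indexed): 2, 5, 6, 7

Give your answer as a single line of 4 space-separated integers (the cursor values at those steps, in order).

Answer: 5 17 17 11

Derivation:
After 1 (delete_current): list=[5, 7, 1, 2] cursor@5
After 2 (insert_after(27)): list=[5, 27, 7, 1, 2] cursor@5
After 3 (delete_current): list=[27, 7, 1, 2] cursor@27
After 4 (insert_after(17)): list=[27, 17, 7, 1, 2] cursor@27
After 5 (delete_current): list=[17, 7, 1, 2] cursor@17
After 6 (insert_after(11)): list=[17, 11, 7, 1, 2] cursor@17
After 7 (delete_current): list=[11, 7, 1, 2] cursor@11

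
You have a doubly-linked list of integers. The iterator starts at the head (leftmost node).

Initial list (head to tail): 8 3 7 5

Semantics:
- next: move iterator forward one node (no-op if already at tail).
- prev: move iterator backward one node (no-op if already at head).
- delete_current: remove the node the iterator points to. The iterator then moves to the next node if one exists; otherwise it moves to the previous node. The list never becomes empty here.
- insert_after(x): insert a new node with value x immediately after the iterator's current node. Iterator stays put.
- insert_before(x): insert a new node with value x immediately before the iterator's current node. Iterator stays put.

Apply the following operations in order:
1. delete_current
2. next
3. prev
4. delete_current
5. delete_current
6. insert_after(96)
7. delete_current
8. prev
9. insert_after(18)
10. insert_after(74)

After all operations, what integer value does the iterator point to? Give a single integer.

After 1 (delete_current): list=[3, 7, 5] cursor@3
After 2 (next): list=[3, 7, 5] cursor@7
After 3 (prev): list=[3, 7, 5] cursor@3
After 4 (delete_current): list=[7, 5] cursor@7
After 5 (delete_current): list=[5] cursor@5
After 6 (insert_after(96)): list=[5, 96] cursor@5
After 7 (delete_current): list=[96] cursor@96
After 8 (prev): list=[96] cursor@96
After 9 (insert_after(18)): list=[96, 18] cursor@96
After 10 (insert_after(74)): list=[96, 74, 18] cursor@96

Answer: 96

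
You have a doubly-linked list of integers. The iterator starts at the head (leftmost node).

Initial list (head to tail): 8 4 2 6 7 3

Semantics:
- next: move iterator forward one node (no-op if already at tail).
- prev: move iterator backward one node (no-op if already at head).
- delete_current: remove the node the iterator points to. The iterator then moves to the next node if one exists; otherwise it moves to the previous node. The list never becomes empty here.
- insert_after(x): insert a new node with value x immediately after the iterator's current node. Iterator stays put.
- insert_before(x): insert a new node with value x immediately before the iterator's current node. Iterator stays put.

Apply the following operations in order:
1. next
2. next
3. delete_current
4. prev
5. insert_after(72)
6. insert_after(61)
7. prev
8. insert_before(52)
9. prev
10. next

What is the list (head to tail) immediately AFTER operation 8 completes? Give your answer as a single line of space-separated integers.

Answer: 52 8 4 61 72 6 7 3

Derivation:
After 1 (next): list=[8, 4, 2, 6, 7, 3] cursor@4
After 2 (next): list=[8, 4, 2, 6, 7, 3] cursor@2
After 3 (delete_current): list=[8, 4, 6, 7, 3] cursor@6
After 4 (prev): list=[8, 4, 6, 7, 3] cursor@4
After 5 (insert_after(72)): list=[8, 4, 72, 6, 7, 3] cursor@4
After 6 (insert_after(61)): list=[8, 4, 61, 72, 6, 7, 3] cursor@4
After 7 (prev): list=[8, 4, 61, 72, 6, 7, 3] cursor@8
After 8 (insert_before(52)): list=[52, 8, 4, 61, 72, 6, 7, 3] cursor@8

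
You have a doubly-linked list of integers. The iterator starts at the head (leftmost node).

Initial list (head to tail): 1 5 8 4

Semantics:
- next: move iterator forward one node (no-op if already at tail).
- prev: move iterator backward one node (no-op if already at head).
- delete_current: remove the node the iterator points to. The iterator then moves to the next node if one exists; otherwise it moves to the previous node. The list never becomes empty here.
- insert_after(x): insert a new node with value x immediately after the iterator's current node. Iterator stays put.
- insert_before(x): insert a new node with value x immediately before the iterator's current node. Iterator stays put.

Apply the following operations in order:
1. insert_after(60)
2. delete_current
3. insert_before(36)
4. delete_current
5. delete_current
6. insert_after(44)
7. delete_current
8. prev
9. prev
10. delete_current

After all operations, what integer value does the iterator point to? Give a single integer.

Answer: 44

Derivation:
After 1 (insert_after(60)): list=[1, 60, 5, 8, 4] cursor@1
After 2 (delete_current): list=[60, 5, 8, 4] cursor@60
After 3 (insert_before(36)): list=[36, 60, 5, 8, 4] cursor@60
After 4 (delete_current): list=[36, 5, 8, 4] cursor@5
After 5 (delete_current): list=[36, 8, 4] cursor@8
After 6 (insert_after(44)): list=[36, 8, 44, 4] cursor@8
After 7 (delete_current): list=[36, 44, 4] cursor@44
After 8 (prev): list=[36, 44, 4] cursor@36
After 9 (prev): list=[36, 44, 4] cursor@36
After 10 (delete_current): list=[44, 4] cursor@44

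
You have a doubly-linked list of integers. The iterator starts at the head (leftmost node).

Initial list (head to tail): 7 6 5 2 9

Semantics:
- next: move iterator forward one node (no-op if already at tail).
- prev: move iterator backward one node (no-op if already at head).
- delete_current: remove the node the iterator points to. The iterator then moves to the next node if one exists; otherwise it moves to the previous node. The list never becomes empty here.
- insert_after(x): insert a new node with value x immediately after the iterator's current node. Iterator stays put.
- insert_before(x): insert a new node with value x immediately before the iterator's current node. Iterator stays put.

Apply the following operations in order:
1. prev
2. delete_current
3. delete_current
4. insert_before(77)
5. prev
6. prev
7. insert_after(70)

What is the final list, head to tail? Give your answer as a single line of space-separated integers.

Answer: 77 70 5 2 9

Derivation:
After 1 (prev): list=[7, 6, 5, 2, 9] cursor@7
After 2 (delete_current): list=[6, 5, 2, 9] cursor@6
After 3 (delete_current): list=[5, 2, 9] cursor@5
After 4 (insert_before(77)): list=[77, 5, 2, 9] cursor@5
After 5 (prev): list=[77, 5, 2, 9] cursor@77
After 6 (prev): list=[77, 5, 2, 9] cursor@77
After 7 (insert_after(70)): list=[77, 70, 5, 2, 9] cursor@77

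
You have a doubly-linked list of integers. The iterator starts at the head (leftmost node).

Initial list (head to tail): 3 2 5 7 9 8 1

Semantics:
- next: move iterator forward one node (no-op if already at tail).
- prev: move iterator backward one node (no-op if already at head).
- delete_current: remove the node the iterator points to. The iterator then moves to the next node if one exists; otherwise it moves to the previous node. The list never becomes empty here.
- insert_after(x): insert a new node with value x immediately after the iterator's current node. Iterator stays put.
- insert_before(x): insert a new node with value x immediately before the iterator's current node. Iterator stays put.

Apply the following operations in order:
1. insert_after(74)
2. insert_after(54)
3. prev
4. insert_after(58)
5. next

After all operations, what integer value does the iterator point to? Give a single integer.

Answer: 58

Derivation:
After 1 (insert_after(74)): list=[3, 74, 2, 5, 7, 9, 8, 1] cursor@3
After 2 (insert_after(54)): list=[3, 54, 74, 2, 5, 7, 9, 8, 1] cursor@3
After 3 (prev): list=[3, 54, 74, 2, 5, 7, 9, 8, 1] cursor@3
After 4 (insert_after(58)): list=[3, 58, 54, 74, 2, 5, 7, 9, 8, 1] cursor@3
After 5 (next): list=[3, 58, 54, 74, 2, 5, 7, 9, 8, 1] cursor@58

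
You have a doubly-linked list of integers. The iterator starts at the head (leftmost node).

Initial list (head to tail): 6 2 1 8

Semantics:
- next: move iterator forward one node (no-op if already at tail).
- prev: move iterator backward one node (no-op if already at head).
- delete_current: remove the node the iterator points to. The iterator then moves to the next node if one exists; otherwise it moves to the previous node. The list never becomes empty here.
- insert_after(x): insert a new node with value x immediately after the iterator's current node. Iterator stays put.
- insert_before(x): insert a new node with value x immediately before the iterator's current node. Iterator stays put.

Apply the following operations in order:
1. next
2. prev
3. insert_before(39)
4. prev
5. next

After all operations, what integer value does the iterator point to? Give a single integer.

Answer: 6

Derivation:
After 1 (next): list=[6, 2, 1, 8] cursor@2
After 2 (prev): list=[6, 2, 1, 8] cursor@6
After 3 (insert_before(39)): list=[39, 6, 2, 1, 8] cursor@6
After 4 (prev): list=[39, 6, 2, 1, 8] cursor@39
After 5 (next): list=[39, 6, 2, 1, 8] cursor@6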